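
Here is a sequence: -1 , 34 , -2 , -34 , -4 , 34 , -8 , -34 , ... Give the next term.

The terms cycle through 2 interleaved subsequences.
Track A = -1, -2, -4, -8: multiplying by 2 each time.
Track B = 34, -34, 34, -34: the oscillation 34·(−1)^(n+1).
Term 9 comes from track A (its 5th entry): -16.

-16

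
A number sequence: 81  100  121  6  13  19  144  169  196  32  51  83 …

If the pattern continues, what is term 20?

361

Reading positions in blocks of 6 reveals the pattern AAABBB — 2 tracks woven together.
Track A = 81, 100, 121, 144, 169, 196: the squares 9², 10², 11², ….
Track B = 6, 13, 19, 32, 51, 83: a Fibonacci-like recurrence a_n = a_{n-1} + a_{n-2}.
The 20th slot belongs to track A; its 11th term is 361.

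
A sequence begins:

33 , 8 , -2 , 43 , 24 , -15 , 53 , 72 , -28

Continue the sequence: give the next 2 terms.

The terms cycle through 3 interleaved subsequences.
Subsequence A = 33, 43, 53: linear: a_n = 23 + 10·n.
Subsequence B = 8, 24, 72: multiplying by 3 each time.
Subsequence C = -2, -15, -28: arithmetic, step −13.
Position 10 falls in subsequence A as its term 4, giving 63.
Position 11 falls in subsequence B as its term 4, giving 216.

63, 216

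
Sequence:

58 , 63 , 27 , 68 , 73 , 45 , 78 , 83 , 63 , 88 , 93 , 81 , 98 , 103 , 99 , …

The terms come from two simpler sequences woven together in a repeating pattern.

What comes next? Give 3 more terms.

108, 113, 117

Positions follow the repeating pattern AAB; grouping by letter gives 2 tracks.
Track A is 58, 63, 68, 73, 78, 83, 88, 93, 98, 103, which is arithmetic with common difference +5.
Track B is 27, 45, 63, 81, 99, which is arithmetic with common difference +18.
The 16th slot belongs to track A; its 11th term is 108.
Position 17 falls in track A as its term 12, giving 113.
Position 18 falls in track B as its term 6, giving 117.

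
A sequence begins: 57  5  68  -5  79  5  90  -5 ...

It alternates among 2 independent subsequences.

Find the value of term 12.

-5

Taking every 2nd term gives 2 separate tracks.
Track A = 57, 68, 79, 90: linear: a_n = 46 + 11·n.
Track B = 5, -5, 5, -5: the oscillation 5·(−1)^(n+1).
The 12th slot belongs to track B; its 6th term is -5.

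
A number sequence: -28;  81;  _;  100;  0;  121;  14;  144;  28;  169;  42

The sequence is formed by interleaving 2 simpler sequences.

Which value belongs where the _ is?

Taking every 2nd term gives 2 separate tracks.
Subsequence A = -28, ?, 0, 14, 28, 42: arithmetic with common difference +14.
Subsequence B = 81, 100, 121, 144, 169: perfect squares starting at 9².
So the missing entry in subsequence A is -14.

-14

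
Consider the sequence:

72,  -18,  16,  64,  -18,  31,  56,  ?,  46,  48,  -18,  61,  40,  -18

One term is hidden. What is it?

-18

Split by position mod 3 into 3 tracks.
Track A is 72, 64, 56, 48, 40, which is subtracting 8 each time.
Track B is -18, -18, ?, -18, -18, which is the constant sequence -18.
Track C is 16, 31, 46, 61, which is arithmetic with common difference +15.
Track B's pattern makes the blank -18.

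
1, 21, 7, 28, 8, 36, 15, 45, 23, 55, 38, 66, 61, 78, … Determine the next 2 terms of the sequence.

99, 91

Odd-indexed and even-indexed terms follow separate rules.
Track A: 1, 7, 8, 15, 23, 38, 61 — Fibonacci-style (each term is the sum of the two before it).
Track B: 21, 28, 36, 45, 55, 66, 78 — triangular numbers starting at T_6.
Position 15 → track A, term 8 = 99.
Position 16 → track B, term 8 = 91.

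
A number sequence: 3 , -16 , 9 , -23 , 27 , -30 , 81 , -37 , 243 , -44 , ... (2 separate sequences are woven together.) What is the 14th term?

The terms cycle through 2 interleaved subsequences.
Track A: 3, 9, 27, 81, 243. Successive powers of 3.
Track B: -16, -23, -30, -37, -44. Linear: a_n = -9 − 7·n.
Position 14 falls in track B as its term 7, giving -58.

-58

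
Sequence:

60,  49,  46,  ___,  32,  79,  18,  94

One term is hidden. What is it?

64

Split by position mod 2 into 2 tracks.
Subsequence A: 60, 46, 32, 18 (subtracting 14 each time).
Subsequence B: 49, ?, 79, 94 (arithmetic, step +15).
Subsequence B's pattern makes the blank 64.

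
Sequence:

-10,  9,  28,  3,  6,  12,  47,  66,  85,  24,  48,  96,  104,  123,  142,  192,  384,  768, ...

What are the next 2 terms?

The slot pattern repeats as AAABBB (period 6), so there are 2 interleaved tracks.
Track A: -10, 9, 28, 47, 66, 85, 104, 123, 142. Adding 19 each time.
Track B: 3, 6, 12, 24, 48, 96, 192, 384, 768. Geometric, ×2 each step.
Position 19 falls in track A as its term 10, giving 161.
Position 20 → track A, term 11 = 180.

161, 180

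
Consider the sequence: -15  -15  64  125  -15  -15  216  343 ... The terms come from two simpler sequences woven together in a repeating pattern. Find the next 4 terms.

The slot pattern repeats as AABB (period 4), so there are 2 interleaved tracks.
Track A is -15, -15, -15, -15, which is constant -15.
Track B is 64, 125, 216, 343, which is the cubes 4³, 5³, 6³, ….
Position 9 falls in track A as its term 5, giving -15.
Term 10 comes from track A (its 6th entry): -15.
Term 11 comes from track B (its 5th entry): 512.
The 12th slot belongs to track B; its 6th term is 729.

-15, -15, 512, 729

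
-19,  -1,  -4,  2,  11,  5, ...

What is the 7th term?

Odd-indexed and even-indexed terms follow separate rules.
Subsequence A: -19, -4, 11. Linear: a_n = -34 + 15·n.
Subsequence B: -1, 2, 5. Adding 3 each time.
Position 7 → subsequence A, term 4 = 26.

26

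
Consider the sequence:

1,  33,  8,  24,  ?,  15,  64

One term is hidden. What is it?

27

Odd-indexed and even-indexed terms follow separate rules.
Subsequence A is 1, 8, ?, 64, which is the cubes 1³, 2³, 3³, ….
Subsequence B is 33, 24, 15, which is arithmetic with common difference −9.
Filling subsequence A at index 3 by its rule yields 27.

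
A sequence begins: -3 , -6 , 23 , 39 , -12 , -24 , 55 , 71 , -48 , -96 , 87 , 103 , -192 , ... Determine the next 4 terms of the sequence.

-384, 119, 135, -768

Positions follow the repeating pattern AABB; grouping by letter gives 2 tracks.
Track A: -3, -6, -12, -24, -48, -96, -192 (geometric, ×2 each step).
Track B: 23, 39, 55, 71, 87, 103 (linear: a_n = 7 + 16·n).
Position 14 → track A, term 8 = -384.
Position 15 → track B, term 7 = 119.
Term 16 comes from track B (its 8th entry): 135.
The 17th slot belongs to track A; its 9th term is -768.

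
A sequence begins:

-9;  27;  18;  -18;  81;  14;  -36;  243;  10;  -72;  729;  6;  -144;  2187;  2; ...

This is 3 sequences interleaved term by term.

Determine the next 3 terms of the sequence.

Split by position mod 3 into 3 tracks.
Stream A = -9, -18, -36, -72, -144: geometric, ×2 each step.
Stream B = 27, 81, 243, 729, 2187: powers 3^3, 3^4, 3^5, ….
Stream C = 18, 14, 10, 6, 2: arithmetic with common difference −4.
Term 16 comes from stream A (its 6th entry): -288.
Position 17 falls in stream B as its term 6, giving 6561.
Position 18 falls in stream C as its term 6, giving -2.

-288, 6561, -2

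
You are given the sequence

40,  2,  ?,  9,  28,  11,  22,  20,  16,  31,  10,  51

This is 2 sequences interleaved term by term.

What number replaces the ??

34

Positions 1, 3, 5, … form one subsequence and positions 2, 4, 6, … form another.
Track A: 40, ?, 28, 22, 16, 10 (arithmetic, step −6).
Track B: 2, 9, 11, 20, 31, 51 (Fibonacci-style (each term is the sum of the two before it)).
Track A's pattern makes the blank 34.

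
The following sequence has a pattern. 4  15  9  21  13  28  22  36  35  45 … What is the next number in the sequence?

Taking every 2nd term gives 2 separate tracks.
Subsequence A: 4, 9, 13, 22, 35 — Fibonacci-style (each term is the sum of the two before it).
Subsequence B: 15, 21, 28, 36, 45 — triangular numbers starting at T_5.
Term 11 comes from subsequence A (its 6th entry): 57.

57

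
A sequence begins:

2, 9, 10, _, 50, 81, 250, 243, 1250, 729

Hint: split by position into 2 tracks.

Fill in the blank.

The terms cycle through 2 interleaved subsequences.
Stream A: 2, 10, 50, 250, 1250. Multiplying by 5 each time.
Stream B: 9, ?, 81, 243, 729. Successive powers of 3.
Filling stream B at index 2 by its rule yields 27.

27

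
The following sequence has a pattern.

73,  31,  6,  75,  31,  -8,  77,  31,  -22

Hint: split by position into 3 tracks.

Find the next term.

79

Split by position mod 3: positions 1, 4, 7, … form one track, and each other residue class forms its own.
Subsequence A is 73, 75, 77, which is arithmetic, step +2.
Subsequence B is 31, 31, 31, which is the constant sequence 31.
Subsequence C is 6, -8, -22, which is arithmetic, step −14.
Term 10 comes from subsequence A (its 4th entry): 79.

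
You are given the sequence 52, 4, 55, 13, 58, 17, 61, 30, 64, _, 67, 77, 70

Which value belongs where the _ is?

Odd-indexed and even-indexed terms follow separate rules.
Subsequence A: 52, 55, 58, 61, 64, 67, 70 — arithmetic, step +3.
Subsequence B: 4, 13, 17, 30, ?, 77 — each term equals the sum of the previous two.
The gap is subsequence B's term 5; the rule gives 47.

47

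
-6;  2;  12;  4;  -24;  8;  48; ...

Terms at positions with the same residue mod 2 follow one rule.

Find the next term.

Taking every 2nd term gives 2 separate tracks.
Track A = -6, 12, -24, 48: geometric with ratio -2.
Track B = 2, 4, 8: powers of 2.
Position 8 falls in track B as its term 4, giving 16.

16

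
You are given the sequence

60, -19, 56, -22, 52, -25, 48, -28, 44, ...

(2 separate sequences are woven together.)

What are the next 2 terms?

-31, 40

Taking every 2nd term gives 2 separate tracks.
Subsequence A = 60, 56, 52, 48, 44: linear: a_n = 64 − 4·n.
Subsequence B = -19, -22, -25, -28: arithmetic with common difference −3.
Position 10 → subsequence B, term 5 = -31.
Position 11 → subsequence A, term 6 = 40.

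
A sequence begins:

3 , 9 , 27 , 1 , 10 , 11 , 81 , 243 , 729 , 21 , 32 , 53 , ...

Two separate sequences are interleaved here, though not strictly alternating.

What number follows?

2187

Reading positions in blocks of 6 reveals the pattern AAABBB — 2 tracks woven together.
Subsequence A: 3, 9, 27, 81, 243, 729. Successive powers of 3.
Subsequence B: 1, 10, 11, 21, 32, 53. Fibonacci-style (each term is the sum of the two before it).
Term 13 comes from subsequence A (its 7th entry): 2187.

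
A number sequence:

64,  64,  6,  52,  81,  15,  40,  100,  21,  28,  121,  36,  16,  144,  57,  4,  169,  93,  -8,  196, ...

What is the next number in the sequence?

Split by position mod 3: positions 1, 4, 7, … form one track, and each other residue class forms its own.
Subsequence A: 64, 52, 40, 28, 16, 4, -8 — arithmetic, step −12.
Subsequence B: 64, 81, 100, 121, 144, 169, 196 — consecutive squares n² from n = 8.
Subsequence C: 6, 15, 21, 36, 57, 93 — Fibonacci-style (each term is the sum of the two before it).
Position 21 falls in subsequence C as its term 7, giving 150.

150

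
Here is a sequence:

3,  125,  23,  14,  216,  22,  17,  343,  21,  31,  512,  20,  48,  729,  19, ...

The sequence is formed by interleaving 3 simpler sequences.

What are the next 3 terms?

79, 1000, 18

Split by position mod 3: positions 1, 4, 7, … form one track, and each other residue class forms its own.
Track A: 3, 14, 17, 31, 48. Each term equals the sum of the previous two.
Track B: 125, 216, 343, 512, 729. Consecutive cubes n³ from n = 5.
Track C: 23, 22, 21, 20, 19. Arithmetic, step −1.
Term 16 comes from track A (its 6th entry): 79.
Position 17 → track B, term 6 = 1000.
The 18th slot belongs to track C; its 6th term is 18.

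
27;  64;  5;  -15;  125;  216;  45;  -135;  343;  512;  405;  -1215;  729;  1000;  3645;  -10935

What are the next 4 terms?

1331, 1728, 32805, -98415

Positions follow the repeating pattern AABB; grouping by letter gives 2 tracks.
Stream A: 27, 64, 125, 216, 343, 512, 729, 1000. The cubes 3³, 4³, 5³, ….
Stream B: 5, -15, 45, -135, 405, -1215, 3645, -10935. Geometric, ×-3 each step.
Position 17 → stream A, term 9 = 1331.
Term 18 comes from stream A (its 10th entry): 1728.
The 19th slot belongs to stream B; its 9th term is 32805.
Position 20 falls in stream B as its term 10, giving -98415.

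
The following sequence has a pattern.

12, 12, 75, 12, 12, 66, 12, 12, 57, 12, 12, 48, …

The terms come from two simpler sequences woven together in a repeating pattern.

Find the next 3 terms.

The slot pattern repeats as AAB (period 3), so there are 2 interleaved tracks.
Track A: 12, 12, 12, 12, 12, 12, 12, 12 — always 12.
Track B: 75, 66, 57, 48 — arithmetic with common difference −9.
Term 13 comes from track A (its 9th entry): 12.
Term 14 comes from track A (its 10th entry): 12.
Position 15 → track B, term 5 = 39.

12, 12, 39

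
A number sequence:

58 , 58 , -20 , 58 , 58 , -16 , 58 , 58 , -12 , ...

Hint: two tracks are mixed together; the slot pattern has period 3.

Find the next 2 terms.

58, 58

The slot pattern repeats as AAB (period 3), so there are 2 interleaved tracks.
Track A: 58, 58, 58, 58, 58, 58 — the constant sequence 58.
Track B: -20, -16, -12 — arithmetic with common difference +4.
Position 10 falls in track A as its term 7, giving 58.
The 11th slot belongs to track A; its 8th term is 58.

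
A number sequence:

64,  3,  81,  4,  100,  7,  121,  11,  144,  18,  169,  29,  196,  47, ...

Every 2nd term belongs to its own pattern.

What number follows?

225

Odd-indexed and even-indexed terms follow separate rules.
Track A = 64, 81, 100, 121, 144, 169, 196: the squares 8², 9², 10², ….
Track B = 3, 4, 7, 11, 18, 29, 47: Fibonacci-style (each term is the sum of the two before it).
Position 15 falls in track A as its term 8, giving 225.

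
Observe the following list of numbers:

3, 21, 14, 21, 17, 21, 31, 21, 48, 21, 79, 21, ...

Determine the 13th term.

127

Odd-indexed and even-indexed terms follow separate rules.
Track A is 3, 14, 17, 31, 48, 79, which is Fibonacci-style (each term is the sum of the two before it).
Track B is 21, 21, 21, 21, 21, 21, which is constant 21.
Term 13 comes from track A (its 7th entry): 127.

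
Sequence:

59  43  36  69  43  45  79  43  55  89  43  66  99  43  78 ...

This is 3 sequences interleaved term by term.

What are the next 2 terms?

109, 43

Taking every 3rd term gives 3 separate tracks.
Track A is 59, 69, 79, 89, 99, which is arithmetic, step +10.
Track B is 43, 43, 43, 43, 43, which is the constant sequence 43.
Track C is 36, 45, 55, 66, 78, which is triangular numbers starting at T_8.
Term 16 comes from track A (its 6th entry): 109.
Term 17 comes from track B (its 6th entry): 43.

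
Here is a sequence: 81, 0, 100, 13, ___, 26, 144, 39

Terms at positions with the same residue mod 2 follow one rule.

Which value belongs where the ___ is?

121

Split by position mod 2 into 2 tracks.
Track A = 81, 100, ?, 144: the squares 9², 10², 11², ….
Track B = 0, 13, 26, 39: adding 13 each time.
Filling track A at index 3 by its rule yields 121.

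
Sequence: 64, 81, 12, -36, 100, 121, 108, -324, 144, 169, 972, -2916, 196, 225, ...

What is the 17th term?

256

Reading positions in blocks of 4 reveals the pattern AABB — 2 tracks woven together.
Subsequence A is 64, 81, 100, 121, 144, 169, 196, 225, which is perfect squares starting at 8².
Subsequence B is 12, -36, 108, -324, 972, -2916, which is geometric, ×-3 each step.
Position 17 falls in subsequence A as its term 9, giving 256.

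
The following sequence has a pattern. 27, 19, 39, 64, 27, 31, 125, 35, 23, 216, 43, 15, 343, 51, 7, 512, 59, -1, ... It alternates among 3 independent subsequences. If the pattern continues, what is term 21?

Taking every 3rd term gives 3 separate tracks.
Track A: 27, 64, 125, 216, 343, 512 — perfect cubes starting at 3³.
Track B: 19, 27, 35, 43, 51, 59 — linear: a_n = 11 + 8·n.
Track C: 39, 31, 23, 15, 7, -1 — subtracting 8 each time.
Position 21 → track C, term 7 = -9.

-9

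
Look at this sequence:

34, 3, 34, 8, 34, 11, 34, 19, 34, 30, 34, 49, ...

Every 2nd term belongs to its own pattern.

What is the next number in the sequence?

34

The terms cycle through 2 interleaved subsequences.
Track A is 34, 34, 34, 34, 34, 34, which is the constant sequence 34.
Track B is 3, 8, 11, 19, 30, 49, which is Fibonacci-style (each term is the sum of the two before it).
The 13th slot belongs to track A; its 7th term is 34.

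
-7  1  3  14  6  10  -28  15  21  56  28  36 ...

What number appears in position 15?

Reading positions in blocks of 3 reveals the pattern ABB — 2 tracks woven together.
Track A = -7, 14, -28, 56: geometric, ×-2 each step.
Track B = 1, 3, 6, 10, 15, 21, 28, 36: triangular numbers n(n+1)/2 for n = 1, 2, ….
Position 15 falls in track B as its term 10, giving 55.

55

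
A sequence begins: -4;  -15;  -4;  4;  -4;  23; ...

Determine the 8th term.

The terms cycle through 2 interleaved subsequences.
Subsequence A: -4, -4, -4. The constant sequence -4.
Subsequence B: -15, 4, 23. Adding 19 each time.
The 8th slot belongs to subsequence B; its 4th term is 42.

42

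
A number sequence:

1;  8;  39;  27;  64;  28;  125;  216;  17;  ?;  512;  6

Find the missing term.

The slot pattern repeats as AAB (period 3), so there are 2 interleaved tracks.
Track A is 1, 8, 27, 64, 125, 216, ?, 512, which is the cubes 1³, 2³, 3³, ….
Track B is 39, 28, 17, 6, which is arithmetic with common difference −11.
Track A's pattern makes the blank 343.

343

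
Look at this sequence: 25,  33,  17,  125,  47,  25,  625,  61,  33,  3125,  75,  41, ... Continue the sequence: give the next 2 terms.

15625, 89

The terms cycle through 3 interleaved subsequences.
Stream A: 25, 125, 625, 3125 (powers 5^2, 5^3, 5^4, …).
Stream B: 33, 47, 61, 75 (linear: a_n = 19 + 14·n).
Stream C: 17, 25, 33, 41 (arithmetic, step +8).
Position 13 → stream A, term 5 = 15625.
Position 14 → stream B, term 5 = 89.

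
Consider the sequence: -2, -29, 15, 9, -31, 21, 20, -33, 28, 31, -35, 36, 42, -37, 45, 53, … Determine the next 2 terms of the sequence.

-39, 55

Split by position mod 3 into 3 tracks.
Subsequence A is -2, 9, 20, 31, 42, 53, which is adding 11 each time.
Subsequence B is -29, -31, -33, -35, -37, which is arithmetic with common difference −2.
Subsequence C is 15, 21, 28, 36, 45, which is triangular numbers starting at T_5.
Position 17 falls in subsequence B as its term 6, giving -39.
Position 18 falls in subsequence C as its term 6, giving 55.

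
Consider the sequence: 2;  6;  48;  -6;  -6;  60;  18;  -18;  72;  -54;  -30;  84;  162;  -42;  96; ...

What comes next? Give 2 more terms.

-486, -54

Split by position mod 3 into 3 tracks.
Subsequence A = 2, -6, 18, -54, 162: a geometric progression (common ratio -3).
Subsequence B = 6, -6, -18, -30, -42: linear: a_n = 18 − 12·n.
Subsequence C = 48, 60, 72, 84, 96: arithmetic, step +12.
Position 16 → subsequence A, term 6 = -486.
Position 17 → subsequence B, term 6 = -54.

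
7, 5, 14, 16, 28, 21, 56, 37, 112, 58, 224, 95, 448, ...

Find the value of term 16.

248

Split by position mod 2 into 2 tracks.
Track A: 7, 14, 28, 56, 112, 224, 448 — multiplying by 2 each time.
Track B: 5, 16, 21, 37, 58, 95 — each term equals the sum of the previous two.
Position 16 → track B, term 8 = 248.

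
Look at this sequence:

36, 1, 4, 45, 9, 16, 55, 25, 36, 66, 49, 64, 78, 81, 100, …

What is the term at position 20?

The slot pattern repeats as ABB (period 3), so there are 2 interleaved tracks.
Stream A: 36, 45, 55, 66, 78 — triangular numbers n(n+1)/2 for n = 8, 9, ….
Stream B: 1, 4, 9, 16, 25, 36, 49, 64, 81, 100 — perfect squares starting at 1².
Term 20 comes from stream B (its 13th entry): 169.

169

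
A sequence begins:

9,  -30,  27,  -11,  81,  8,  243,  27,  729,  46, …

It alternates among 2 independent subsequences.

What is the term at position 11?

2187

Odd-indexed and even-indexed terms follow separate rules.
Stream A: 9, 27, 81, 243, 729 (successive powers of 3).
Stream B: -30, -11, 8, 27, 46 (linear: a_n = -49 + 19·n).
Position 11 falls in stream A as its term 6, giving 2187.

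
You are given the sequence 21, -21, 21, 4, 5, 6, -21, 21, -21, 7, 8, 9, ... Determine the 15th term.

Positions follow the repeating pattern AAABBB; grouping by letter gives 2 tracks.
Track A is 21, -21, 21, -21, 21, -21, which is the oscillation 21·(−1)^(n+1).
Track B is 4, 5, 6, 7, 8, 9, which is arithmetic, step +1.
Term 15 comes from track A (its 9th entry): 21.

21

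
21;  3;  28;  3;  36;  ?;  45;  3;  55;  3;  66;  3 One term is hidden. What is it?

3

The terms cycle through 2 interleaved subsequences.
Track A: 21, 28, 36, 45, 55, 66 — triangular numbers n(n+1)/2 for n = 6, 7, ….
Track B: 3, 3, ?, 3, 3, 3 — constant 3.
Track B's pattern makes the blank 3.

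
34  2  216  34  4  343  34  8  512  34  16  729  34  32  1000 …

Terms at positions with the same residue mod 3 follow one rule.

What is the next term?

34

Split by position mod 3 into 3 tracks.
Track A is 34, 34, 34, 34, 34, which is the constant sequence 34.
Track B is 2, 4, 8, 16, 32, which is powers 2^1, 2^2, 2^3, ….
Track C is 216, 343, 512, 729, 1000, which is the cubes 6³, 7³, 8³, ….
Term 16 comes from track A (its 6th entry): 34.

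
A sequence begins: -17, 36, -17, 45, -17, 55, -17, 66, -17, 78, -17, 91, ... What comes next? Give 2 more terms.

Odd-indexed and even-indexed terms follow separate rules.
Stream A = -17, -17, -17, -17, -17, -17: constant -17.
Stream B = 36, 45, 55, 66, 78, 91: the triangular numbers T_8, T_9, ….
The 13th slot belongs to stream A; its 7th term is -17.
Position 14 → stream B, term 7 = 105.

-17, 105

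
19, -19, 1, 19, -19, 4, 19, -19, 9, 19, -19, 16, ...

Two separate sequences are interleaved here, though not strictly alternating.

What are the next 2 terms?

Reading positions in blocks of 3 reveals the pattern AAB — 2 tracks woven together.
Track A: 19, -19, 19, -19, 19, -19, 19, -19 (alternating ±19).
Track B: 1, 4, 9, 16 (consecutive squares n² from n = 1).
The 13th slot belongs to track A; its 9th term is 19.
Position 14 falls in track A as its term 10, giving -19.

19, -19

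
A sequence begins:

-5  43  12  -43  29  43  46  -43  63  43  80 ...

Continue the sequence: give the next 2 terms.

Split by position mod 2 into 2 tracks.
Stream A is -5, 12, 29, 46, 63, 80, which is arithmetic with common difference +17.
Stream B is 43, -43, 43, -43, 43, which is the oscillation 43·(−1)^(n+1).
Position 12 falls in stream B as its term 6, giving -43.
The 13th slot belongs to stream A; its 7th term is 97.

-43, 97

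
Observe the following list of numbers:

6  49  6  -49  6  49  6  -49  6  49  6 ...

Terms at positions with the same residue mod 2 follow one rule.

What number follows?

-49

Split by position mod 2 into 2 tracks.
Track A = 6, 6, 6, 6, 6, 6: always 6.
Track B = 49, -49, 49, -49, 49: oscillating between 49 and -49.
The 12th slot belongs to track B; its 6th term is -49.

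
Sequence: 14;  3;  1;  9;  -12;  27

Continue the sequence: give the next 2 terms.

-25, 81

The terms cycle through 2 interleaved subsequences.
Track A is 14, 1, -12, which is subtracting 13 each time.
Track B is 3, 9, 27, which is powers 3^1, 3^2, 3^3, ….
Term 7 comes from track A (its 4th entry): -25.
Position 8 falls in track B as its term 4, giving 81.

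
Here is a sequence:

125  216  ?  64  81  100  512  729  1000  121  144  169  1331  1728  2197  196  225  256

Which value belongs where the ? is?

343

Reading positions in blocks of 6 reveals the pattern AAABBB — 2 tracks woven together.
Track A: 125, 216, ?, 512, 729, 1000, 1331, 1728, 2197. Perfect cubes starting at 5³.
Track B: 64, 81, 100, 121, 144, 169, 196, 225, 256. The squares 8², 9², 10², ….
So the missing entry in track A is 343.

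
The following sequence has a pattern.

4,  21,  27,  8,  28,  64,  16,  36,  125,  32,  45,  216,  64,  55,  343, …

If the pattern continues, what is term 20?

Read the sequence 3 terms at a time; column i is its own pattern.
Track A: 4, 8, 16, 32, 64. Powers 2^2, 2^3, 2^4, ….
Track B: 21, 28, 36, 45, 55. Triangular numbers starting at T_6.
Track C: 27, 64, 125, 216, 343. Perfect cubes starting at 3³.
Position 20 → track B, term 7 = 78.

78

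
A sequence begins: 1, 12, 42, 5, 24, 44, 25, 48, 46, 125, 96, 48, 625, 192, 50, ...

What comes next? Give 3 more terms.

Split by position mod 3 into 3 tracks.
Track A = 1, 5, 25, 125, 625: successive powers of 5.
Track B = 12, 24, 48, 96, 192: a geometric progression (common ratio 2).
Track C = 42, 44, 46, 48, 50: arithmetic, step +2.
Position 16 → track A, term 6 = 3125.
Term 17 comes from track B (its 6th entry): 384.
Position 18 → track C, term 6 = 52.

3125, 384, 52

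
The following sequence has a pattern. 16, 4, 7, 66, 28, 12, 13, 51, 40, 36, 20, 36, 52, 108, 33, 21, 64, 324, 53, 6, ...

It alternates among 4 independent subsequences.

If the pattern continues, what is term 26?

Split by position mod 4: positions 1, 5, 9, … form one track, and each other residue class forms its own.
Stream A: 16, 28, 40, 52, 64. Arithmetic with common difference +12.
Stream B: 4, 12, 36, 108, 324. A geometric progression (common ratio 3).
Stream C: 7, 13, 20, 33, 53. A Fibonacci-like recurrence a_n = a_{n-1} + a_{n-2}.
Stream D: 66, 51, 36, 21, 6. Arithmetic with common difference −15.
Position 26 falls in stream B as its term 7, giving 2916.

2916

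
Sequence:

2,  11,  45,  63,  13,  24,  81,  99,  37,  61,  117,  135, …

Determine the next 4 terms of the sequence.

98, 159, 153, 171

Reading positions in blocks of 4 reveals the pattern AABB — 2 tracks woven together.
Track A is 2, 11, 13, 24, 37, 61, which is each term equals the sum of the previous two.
Track B is 45, 63, 81, 99, 117, 135, which is adding 18 each time.
Position 13 → track A, term 7 = 98.
Term 14 comes from track A (its 8th entry): 159.
Position 15 → track B, term 7 = 153.
Term 16 comes from track B (its 8th entry): 171.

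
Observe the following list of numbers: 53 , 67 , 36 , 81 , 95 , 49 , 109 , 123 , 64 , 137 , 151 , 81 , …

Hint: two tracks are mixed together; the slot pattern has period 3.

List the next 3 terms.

Reading positions in blocks of 3 reveals the pattern AAB — 2 tracks woven together.
Track A = 53, 67, 81, 95, 109, 123, 137, 151: linear: a_n = 39 + 14·n.
Track B = 36, 49, 64, 81: perfect squares starting at 6².
The 13th slot belongs to track A; its 9th term is 165.
Position 14 falls in track A as its term 10, giving 179.
Position 15 falls in track B as its term 5, giving 100.

165, 179, 100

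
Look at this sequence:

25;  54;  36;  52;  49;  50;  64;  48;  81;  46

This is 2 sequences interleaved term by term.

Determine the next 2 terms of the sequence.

100, 44

Odd-indexed and even-indexed terms follow separate rules.
Subsequence A is 25, 36, 49, 64, 81, which is the squares 5², 6², 7², ….
Subsequence B is 54, 52, 50, 48, 46, which is arithmetic with common difference −2.
The 11th slot belongs to subsequence A; its 6th term is 100.
Position 12 falls in subsequence B as its term 6, giving 44.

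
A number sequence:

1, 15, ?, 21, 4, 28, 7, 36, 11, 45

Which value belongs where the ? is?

Odd-indexed and even-indexed terms follow separate rules.
Track A is 1, ?, 4, 7, 11, which is a Fibonacci-like recurrence a_n = a_{n-1} + a_{n-2}.
Track B is 15, 21, 28, 36, 45, which is triangular numbers n(n+1)/2 for n = 5, 6, ….
So the missing entry in track A is 3.

3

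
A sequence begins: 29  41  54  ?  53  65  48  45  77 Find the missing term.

Positions follow the repeating pattern AABB; grouping by letter gives 2 tracks.
Stream A is 29, 41, 53, 65, 77, which is arithmetic with common difference +12.
Stream B is 54, ?, 48, 45, which is subtracting 3 each time.
So the missing entry in stream B is 51.

51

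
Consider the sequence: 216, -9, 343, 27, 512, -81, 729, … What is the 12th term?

Taking every 2nd term gives 2 separate tracks.
Track A: 216, 343, 512, 729. Consecutive cubes n³ from n = 6.
Track B: -9, 27, -81. A geometric progression (common ratio -3).
Position 12 → track B, term 6 = 2187.

2187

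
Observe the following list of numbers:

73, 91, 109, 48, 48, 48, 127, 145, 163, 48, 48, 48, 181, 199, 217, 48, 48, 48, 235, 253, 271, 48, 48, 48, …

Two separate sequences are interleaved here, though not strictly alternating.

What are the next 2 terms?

289, 307

The slot pattern repeats as AAABBB (period 6), so there are 2 interleaved tracks.
Subsequence A = 73, 91, 109, 127, 145, 163, 181, 199, 217, 235, 253, 271: arithmetic with common difference +18.
Subsequence B = 48, 48, 48, 48, 48, 48, 48, 48, 48, 48, 48, 48: always 48.
Position 25 → subsequence A, term 13 = 289.
Term 26 comes from subsequence A (its 14th entry): 307.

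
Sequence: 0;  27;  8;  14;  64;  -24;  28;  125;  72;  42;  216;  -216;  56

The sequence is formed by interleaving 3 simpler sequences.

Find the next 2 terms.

Taking every 3rd term gives 3 separate tracks.
Track A = 0, 14, 28, 42, 56: linear: a_n = -14 + 14·n.
Track B = 27, 64, 125, 216: consecutive cubes n³ from n = 3.
Track C = 8, -24, 72, -216: geometric, ×-3 each step.
Position 14 → track B, term 5 = 343.
Position 15 falls in track C as its term 5, giving 648.

343, 648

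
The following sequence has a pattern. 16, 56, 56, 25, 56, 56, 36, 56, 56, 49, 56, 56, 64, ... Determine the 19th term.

100

The slot pattern repeats as ABB (period 3), so there are 2 interleaved tracks.
Subsequence A is 16, 25, 36, 49, 64, which is perfect squares starting at 4².
Subsequence B is 56, 56, 56, 56, 56, 56, 56, 56, which is constant 56.
Term 19 comes from subsequence A (its 7th entry): 100.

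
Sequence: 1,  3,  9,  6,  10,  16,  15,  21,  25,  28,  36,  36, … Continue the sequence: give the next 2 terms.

The slot pattern repeats as AAB (period 3), so there are 2 interleaved tracks.
Track A is 1, 3, 6, 10, 15, 21, 28, 36, which is triangular numbers starting at T_1.
Track B is 9, 16, 25, 36, which is the squares 3², 4², 5², ….
Position 13 falls in track A as its term 9, giving 45.
Term 14 comes from track A (its 10th entry): 55.

45, 55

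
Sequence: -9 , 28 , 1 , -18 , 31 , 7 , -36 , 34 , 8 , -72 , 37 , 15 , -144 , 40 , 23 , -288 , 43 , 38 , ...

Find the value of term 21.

61

Split by position mod 3: positions 1, 4, 7, … form one track, and each other residue class forms its own.
Subsequence A: -9, -18, -36, -72, -144, -288. Multiplying by 2 each time.
Subsequence B: 28, 31, 34, 37, 40, 43. Adding 3 each time.
Subsequence C: 1, 7, 8, 15, 23, 38. Each term equals the sum of the previous two.
Term 21 comes from subsequence C (its 7th entry): 61.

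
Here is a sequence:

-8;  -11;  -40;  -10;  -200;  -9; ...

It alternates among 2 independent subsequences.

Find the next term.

-1000

Positions 1, 3, 5, … form one subsequence and positions 2, 4, 6, … form another.
Track A: -8, -40, -200 (multiplying by 5 each time).
Track B: -11, -10, -9 (adding 1 each time).
Term 7 comes from track A (its 4th entry): -1000.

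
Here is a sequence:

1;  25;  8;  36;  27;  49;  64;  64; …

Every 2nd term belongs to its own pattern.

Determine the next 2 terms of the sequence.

Positions 1, 3, 5, … form one subsequence and positions 2, 4, 6, … form another.
Track A is 1, 8, 27, 64, which is the cubes 1³, 2³, 3³, ….
Track B is 25, 36, 49, 64, which is perfect squares starting at 5².
Position 9 falls in track A as its term 5, giving 125.
Term 10 comes from track B (its 5th entry): 81.

125, 81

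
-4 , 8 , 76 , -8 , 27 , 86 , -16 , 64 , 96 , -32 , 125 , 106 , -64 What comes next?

216

Split by position mod 3: positions 1, 4, 7, … form one track, and each other residue class forms its own.
Track A: -4, -8, -16, -32, -64 (geometric, ×2 each step).
Track B: 8, 27, 64, 125 (perfect cubes starting at 2³).
Track C: 76, 86, 96, 106 (arithmetic with common difference +10).
Position 14 → track B, term 5 = 216.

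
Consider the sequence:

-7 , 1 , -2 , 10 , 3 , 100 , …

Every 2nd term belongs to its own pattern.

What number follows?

Split by position mod 2 into 2 tracks.
Track A: -7, -2, 3 (linear: a_n = -12 + 5·n).
Track B: 1, 10, 100 (geometric with ratio 10).
Position 7 falls in track A as its term 4, giving 8.

8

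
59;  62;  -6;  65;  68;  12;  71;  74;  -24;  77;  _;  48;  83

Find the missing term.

80

Reading positions in blocks of 3 reveals the pattern AAB — 2 tracks woven together.
Track A: 59, 62, 65, 68, 71, 74, 77, ?, 83 — linear: a_n = 56 + 3·n.
Track B: -6, 12, -24, 48 — a geometric progression (common ratio -2).
Track A's pattern makes the blank 80.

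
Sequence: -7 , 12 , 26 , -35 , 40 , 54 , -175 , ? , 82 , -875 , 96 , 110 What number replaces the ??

68

The slot pattern repeats as ABB (period 3), so there are 2 interleaved tracks.
Stream A: -7, -35, -175, -875 — a geometric progression (common ratio 5).
Stream B: 12, 26, 40, 54, ?, 82, 96, 110 — adding 14 each time.
Filling stream B at index 5 by its rule yields 68.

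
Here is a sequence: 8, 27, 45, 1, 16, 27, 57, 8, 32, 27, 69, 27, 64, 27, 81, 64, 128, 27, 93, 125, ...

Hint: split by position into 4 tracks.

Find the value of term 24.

216

Split by position mod 4: positions 1, 5, 9, … form one track, and each other residue class forms its own.
Stream A is 8, 16, 32, 64, 128, which is successive powers of 2.
Stream B is 27, 27, 27, 27, 27, which is always 27.
Stream C is 45, 57, 69, 81, 93, which is arithmetic, step +12.
Stream D is 1, 8, 27, 64, 125, which is the cubes 1³, 2³, 3³, ….
Position 24 → stream D, term 6 = 216.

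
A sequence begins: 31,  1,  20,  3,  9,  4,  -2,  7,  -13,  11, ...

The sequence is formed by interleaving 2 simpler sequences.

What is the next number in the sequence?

Taking every 2nd term gives 2 separate tracks.
Track A: 31, 20, 9, -2, -13 (arithmetic with common difference −11).
Track B: 1, 3, 4, 7, 11 (a Fibonacci-like recurrence a_n = a_{n-1} + a_{n-2}).
Position 11 → track A, term 6 = -24.

-24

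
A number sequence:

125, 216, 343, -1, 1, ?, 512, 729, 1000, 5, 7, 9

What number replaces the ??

3

Reading positions in blocks of 6 reveals the pattern AAABBB — 2 tracks woven together.
Subsequence A: 125, 216, 343, 512, 729, 1000 — consecutive cubes n³ from n = 5.
Subsequence B: -1, 1, ?, 5, 7, 9 — linear: a_n = -3 + 2·n.
Subsequence B's pattern makes the blank 3.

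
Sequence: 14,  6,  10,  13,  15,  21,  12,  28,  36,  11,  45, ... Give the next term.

55

Positions follow the repeating pattern ABB; grouping by letter gives 2 tracks.
Track A: 14, 13, 12, 11. Arithmetic, step −1.
Track B: 6, 10, 15, 21, 28, 36, 45. Triangular numbers starting at T_3.
Term 12 comes from track B (its 8th entry): 55.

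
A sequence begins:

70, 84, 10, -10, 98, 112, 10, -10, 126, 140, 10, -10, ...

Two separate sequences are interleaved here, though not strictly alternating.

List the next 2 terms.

The slot pattern repeats as AABB (period 4), so there are 2 interleaved tracks.
Subsequence A is 70, 84, 98, 112, 126, 140, which is arithmetic, step +14.
Subsequence B is 10, -10, 10, -10, 10, -10, which is the oscillation 10·(−1)^(n+1).
Term 13 comes from subsequence A (its 7th entry): 154.
The 14th slot belongs to subsequence A; its 8th term is 168.

154, 168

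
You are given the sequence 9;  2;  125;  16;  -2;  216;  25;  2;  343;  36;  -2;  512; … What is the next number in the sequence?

49

Taking every 3rd term gives 3 separate tracks.
Track A = 9, 16, 25, 36: consecutive squares n² from n = 3.
Track B = 2, -2, 2, -2: alternating ±2.
Track C = 125, 216, 343, 512: consecutive cubes n³ from n = 5.
Term 13 comes from track A (its 5th entry): 49.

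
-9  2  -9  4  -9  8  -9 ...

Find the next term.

16

The terms cycle through 2 interleaved subsequences.
Track A: -9, -9, -9, -9 — constant -9.
Track B: 2, 4, 8 — successive powers of 2.
Position 8 falls in track B as its term 4, giving 16.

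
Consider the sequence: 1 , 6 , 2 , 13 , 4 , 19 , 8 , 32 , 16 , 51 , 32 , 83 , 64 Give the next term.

Split by position mod 2 into 2 tracks.
Track A: 1, 2, 4, 8, 16, 32, 64. Geometric, ×2 each step.
Track B: 6, 13, 19, 32, 51, 83. A Fibonacci-like recurrence a_n = a_{n-1} + a_{n-2}.
Term 14 comes from track B (its 7th entry): 134.

134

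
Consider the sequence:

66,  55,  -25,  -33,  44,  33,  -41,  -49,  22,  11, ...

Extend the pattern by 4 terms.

Reading positions in blocks of 4 reveals the pattern AABB — 2 tracks woven together.
Track A is 66, 55, 44, 33, 22, 11, which is arithmetic with common difference −11.
Track B is -25, -33, -41, -49, which is arithmetic with common difference −8.
Position 11 falls in track B as its term 5, giving -57.
Term 12 comes from track B (its 6th entry): -65.
The 13th slot belongs to track A; its 7th term is 0.
Term 14 comes from track A (its 8th entry): -11.

-57, -65, 0, -11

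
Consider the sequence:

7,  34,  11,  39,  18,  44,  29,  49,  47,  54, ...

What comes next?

76

Taking every 2nd term gives 2 separate tracks.
Track A: 7, 11, 18, 29, 47 — Fibonacci-style (each term is the sum of the two before it).
Track B: 34, 39, 44, 49, 54 — arithmetic with common difference +5.
Position 11 → track A, term 6 = 76.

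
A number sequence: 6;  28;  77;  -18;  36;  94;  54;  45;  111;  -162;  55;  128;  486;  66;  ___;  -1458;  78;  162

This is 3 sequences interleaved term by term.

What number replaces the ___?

Split by position mod 3 into 3 tracks.
Track A is 6, -18, 54, -162, 486, -1458, which is geometric, ×-3 each step.
Track B is 28, 36, 45, 55, 66, 78, which is the triangular numbers T_7, T_8, ….
Track C is 77, 94, 111, 128, ?, 162, which is arithmetic, step +17.
The gap is track C's term 5; the rule gives 145.

145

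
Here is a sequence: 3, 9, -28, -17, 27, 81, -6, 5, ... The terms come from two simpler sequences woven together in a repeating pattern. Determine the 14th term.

6561

Positions follow the repeating pattern AABB; grouping by letter gives 2 tracks.
Subsequence A: 3, 9, 27, 81 — geometric, ×3 each step.
Subsequence B: -28, -17, -6, 5 — adding 11 each time.
Term 14 comes from subsequence A (its 8th entry): 6561.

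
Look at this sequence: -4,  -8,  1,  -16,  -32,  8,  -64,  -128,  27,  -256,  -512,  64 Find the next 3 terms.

-1024, -2048, 125

Positions follow the repeating pattern AAB; grouping by letter gives 2 tracks.
Stream A: -4, -8, -16, -32, -64, -128, -256, -512 — a geometric progression (common ratio 2).
Stream B: 1, 8, 27, 64 — perfect cubes starting at 1³.
Position 13 falls in stream A as its term 9, giving -1024.
Position 14 → stream A, term 10 = -2048.
The 15th slot belongs to stream B; its 5th term is 125.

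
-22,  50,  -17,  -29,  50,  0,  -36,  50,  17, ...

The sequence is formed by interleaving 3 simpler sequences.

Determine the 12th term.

Read the sequence 3 terms at a time; column i is its own pattern.
Track A is -22, -29, -36, which is subtracting 7 each time.
Track B is 50, 50, 50, which is the constant sequence 50.
Track C is -17, 0, 17, which is arithmetic, step +17.
Position 12 → track C, term 4 = 34.

34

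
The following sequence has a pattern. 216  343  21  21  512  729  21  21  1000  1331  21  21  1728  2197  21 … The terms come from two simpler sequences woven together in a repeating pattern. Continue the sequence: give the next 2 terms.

Reading positions in blocks of 4 reveals the pattern AABB — 2 tracks woven together.
Subsequence A is 216, 343, 512, 729, 1000, 1331, 1728, 2197, which is the cubes 6³, 7³, 8³, ….
Subsequence B is 21, 21, 21, 21, 21, 21, 21, which is constant 21.
Term 16 comes from subsequence B (its 8th entry): 21.
Term 17 comes from subsequence A (its 9th entry): 2744.

21, 2744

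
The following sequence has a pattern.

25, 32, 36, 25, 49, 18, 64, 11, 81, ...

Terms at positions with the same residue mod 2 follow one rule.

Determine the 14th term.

The terms cycle through 2 interleaved subsequences.
Subsequence A: 25, 36, 49, 64, 81 (consecutive squares n² from n = 5).
Subsequence B: 32, 25, 18, 11 (subtracting 7 each time).
Position 14 falls in subsequence B as its term 7, giving -10.

-10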